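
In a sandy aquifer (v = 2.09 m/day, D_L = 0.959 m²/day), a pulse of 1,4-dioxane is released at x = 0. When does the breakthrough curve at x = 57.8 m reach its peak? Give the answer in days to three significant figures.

27.4 days

For the 1D instantaneous-source solution, setting ∂C/∂t = 0 at fixed x gives v²t² + 2Dt − x² = 0, so t = (√(D² + v²x²) − D)/v².
√(D² + v²x²) = √(0.959² + 2.09² × 57.8²) = 120.8; v² = 4.3681.
t = (120.8 − 0.959)/4.3681 = 27.4 days (vs. the pure-advection estimate x/v = 27.7 d).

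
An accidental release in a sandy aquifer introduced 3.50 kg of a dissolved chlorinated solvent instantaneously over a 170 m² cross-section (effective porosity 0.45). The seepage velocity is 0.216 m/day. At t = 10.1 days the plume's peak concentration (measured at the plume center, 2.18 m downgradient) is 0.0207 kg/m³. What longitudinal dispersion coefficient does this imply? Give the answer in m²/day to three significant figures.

At the plume center C_max = M/(n_e·A·√(4πDt)), so D = M²/(4πt·(n_e·A·C_max)²).
n_e·A·C_max = 0.45 × 170 × 0.0207 = 1.584 kg/m.
D = 3.50²/(4π × 10.1 × 1.584²) = 0.0385 m²/day.

0.0385 m²/day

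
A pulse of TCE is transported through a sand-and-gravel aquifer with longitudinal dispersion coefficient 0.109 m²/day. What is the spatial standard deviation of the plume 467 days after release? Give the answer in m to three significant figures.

10.1 m

Dispersive spreading gives a Gaussian with σ² = 2Dt; advection only shifts the center.
σ = √(2 × 0.109 × 467) = 10.1 m.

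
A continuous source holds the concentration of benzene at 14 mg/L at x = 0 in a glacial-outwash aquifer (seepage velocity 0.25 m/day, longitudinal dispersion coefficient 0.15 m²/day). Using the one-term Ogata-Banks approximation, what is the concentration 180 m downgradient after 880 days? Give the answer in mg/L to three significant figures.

For a continuous step input, C/C₀ ≈ ½·erfc((x−vt)/(2√(Dt))).
vt = 0.25 × 880 = 220 m and 2√(Dt) = 2√(0.15 × 880) = 22.98 m.
Argument (x−vt)/(2√(Dt)) = (180 − 220)/22.98 = -1.741; ½·erfc(-1.741) = 0.9931.
C = 14 × 0.9931 = 13.9 mg/L.

13.9 mg/L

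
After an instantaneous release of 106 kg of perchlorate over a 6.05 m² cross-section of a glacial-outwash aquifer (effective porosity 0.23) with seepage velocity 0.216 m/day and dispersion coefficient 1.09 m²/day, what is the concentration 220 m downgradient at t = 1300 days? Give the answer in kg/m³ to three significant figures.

For an instantaneous plane source, C(x,t) = M/(n_e·A·√(4πDt)) · exp(−(x−vt)²/(4Dt)), with n_e·A the pore (flow) area.
Plume center vt = 0.216 × 1300 = 280.8 m, so the well at 220 m is 60.8 m upgradient of the peak.
√(4πDt) = 133.4 m, giving peak height M/(n_e·A·√(4πDt)) = 106/(0.23 × 6.05 × 133.4) = 0.5710 kg/m³.
(x−vt)²/(4Dt) = (-60.8)²/(4 × 1.09 × 1300) = 0.6522; exp(−0.6522) = 0.5209.
C = 0.5710 × 0.5209 = 0.297 kg/m³.

0.297 kg/m³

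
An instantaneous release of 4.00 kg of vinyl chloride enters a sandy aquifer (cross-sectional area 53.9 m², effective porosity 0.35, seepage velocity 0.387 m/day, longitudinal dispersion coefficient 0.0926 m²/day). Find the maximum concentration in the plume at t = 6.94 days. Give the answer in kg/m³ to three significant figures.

The peak of an instantaneous 1D plume sits at x = vt; there the Gaussian factor is 1 and C_max = M/(n_e·A·√(4πDt)), where n_e·A is the pore area the mass is dissolved in.
√(4πDt) = √(4π × 0.0926 × 6.94) = 2.842 m, so C_max = 4.00/(0.35 × 53.9 × 2.842) = 0.0746 kg/m³.

0.0746 kg/m³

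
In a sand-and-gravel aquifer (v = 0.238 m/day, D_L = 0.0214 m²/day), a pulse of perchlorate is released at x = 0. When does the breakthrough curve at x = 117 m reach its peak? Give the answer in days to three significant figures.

For the 1D instantaneous-source solution, setting ∂C/∂t = 0 at fixed x gives v²t² + 2Dt − x² = 0, so t = (√(D² + v²x²) − D)/v².
√(D² + v²x²) = √(0.0214² + 0.238² × 117²) = 27.85; v² = 0.056644.
t = (27.85 − 0.0214)/0.056644 = 491 days (vs. the pure-advection estimate x/v = 492 d).

491 days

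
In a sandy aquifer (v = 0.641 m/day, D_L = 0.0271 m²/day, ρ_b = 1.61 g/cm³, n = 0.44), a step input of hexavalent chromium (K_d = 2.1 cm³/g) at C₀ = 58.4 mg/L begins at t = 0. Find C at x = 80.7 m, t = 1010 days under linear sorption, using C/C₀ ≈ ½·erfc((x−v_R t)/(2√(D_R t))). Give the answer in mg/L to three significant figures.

0.418 mg/L

Retardation factor R = 1 + ρ_b·K_d/n = 1 + 1.61 × 2.1/0.44 = 8.684.
Sorption retards both mechanisms: v_R = v/R = 0.07381 m/day, D_R = D/R = 0.003121 m²/day.
v_R·t = 0.07381 × 1010 = 74.5481 m; 2√(D_R t) = 3.551 m; argument = (80.7 − 74.5481)/3.551 = 1.732.
C = C₀ × ½·erfc(1.732) = 58.4 × 0.007154 = 0.418 mg/L.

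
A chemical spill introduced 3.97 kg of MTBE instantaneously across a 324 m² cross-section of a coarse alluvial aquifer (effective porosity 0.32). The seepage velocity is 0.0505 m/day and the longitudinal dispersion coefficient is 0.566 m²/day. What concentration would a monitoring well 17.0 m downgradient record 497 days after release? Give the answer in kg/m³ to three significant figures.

0.000608 kg/m³

For an instantaneous plane source, C(x,t) = M/(n_e·A·√(4πDt)) · exp(−(x−vt)²/(4Dt)), with n_e·A the pore (flow) area.
Plume center vt = 0.0505 × 497 = 25.0985 m, so the well at 17.0 m is 8.0985 m upgradient of the peak.
√(4πDt) = 59.46 m, giving peak height M/(n_e·A·√(4πDt)) = 3.97/(0.32 × 324 × 59.46) = 0.0006440 kg/m³.
(x−vt)²/(4Dt) = (-8.0985)²/(4 × 0.566 × 497) = 0.05829; exp(−0.05829) = 0.9434.
C = 0.0006440 × 0.9434 = 0.000608 kg/m³.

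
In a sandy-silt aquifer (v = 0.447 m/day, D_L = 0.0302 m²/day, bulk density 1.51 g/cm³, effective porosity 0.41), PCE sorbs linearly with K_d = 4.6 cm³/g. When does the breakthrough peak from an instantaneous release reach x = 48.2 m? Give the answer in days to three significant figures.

1930 days

Retardation factor R = 1 + ρ_b·K_d/n = 1 + 1.51 × 4.6/0.41 = 17.94.
Sorption retards both mechanisms: v_R = v/R = 0.02492 m/day, D_R = D/R = 0.001683 m²/day.
Peak time from v_R²t² + 2D_R t − x² = 0: t = (√(D_R² + v_R²x²) − D_R)/v_R².
√(D_R² + v_R²x²) = √(0.001683² + 0.02492² × 48.2²) = 1.201; v_R² = 0.0006210.
t = (1.201 − 0.001683)/0.0006210 = 1930 days.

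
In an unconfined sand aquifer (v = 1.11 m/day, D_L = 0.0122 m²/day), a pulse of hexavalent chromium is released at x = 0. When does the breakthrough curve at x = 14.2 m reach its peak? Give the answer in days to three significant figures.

12.8 days

For the 1D instantaneous-source solution, setting ∂C/∂t = 0 at fixed x gives v²t² + 2Dt − x² = 0, so t = (√(D² + v²x²) − D)/v².
√(D² + v²x²) = √(0.0122² + 1.11² × 14.2²) = 15.76; v² = 1.2321.
t = (15.76 − 0.0122)/1.2321 = 12.8 days (vs. the pure-advection estimate x/v = 12.8 d).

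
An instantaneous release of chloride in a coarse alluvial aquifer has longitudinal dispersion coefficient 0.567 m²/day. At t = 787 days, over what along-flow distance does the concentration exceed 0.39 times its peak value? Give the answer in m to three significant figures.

82.0 m

The plume is Gaussian with σ = √(2Dt) = √(2 × 0.567 × 787) = 29.87 m.
C/C_peak = exp(−Δx²/(2σ²)) = 0.39 ⇒ Δx = σ·√(−2 ln 0.39) = 29.87 × 1.372 = 40.98 m.
Width = 2Δx = 82.0 m.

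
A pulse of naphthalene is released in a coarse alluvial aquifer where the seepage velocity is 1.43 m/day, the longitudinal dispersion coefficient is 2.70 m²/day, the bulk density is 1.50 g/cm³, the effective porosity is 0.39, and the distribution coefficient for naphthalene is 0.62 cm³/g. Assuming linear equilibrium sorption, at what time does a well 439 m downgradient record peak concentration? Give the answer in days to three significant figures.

1030 days

Retardation factor R = 1 + ρ_b·K_d/n = 1 + 1.50 × 0.62/0.39 = 3.385.
Sorption retards both mechanisms: v_R = v/R = 0.4225 m/day, D_R = D/R = 0.7976 m²/day.
Peak time from v_R²t² + 2D_R t − x² = 0: t = (√(D_R² + v_R²x²) − D_R)/v_R².
√(D_R² + v_R²x²) = √(0.7976² + 0.4225² × 439²) = 185.5; v_R² = 0.1785.
t = (185.5 − 0.7976)/0.1785 = 1030 days.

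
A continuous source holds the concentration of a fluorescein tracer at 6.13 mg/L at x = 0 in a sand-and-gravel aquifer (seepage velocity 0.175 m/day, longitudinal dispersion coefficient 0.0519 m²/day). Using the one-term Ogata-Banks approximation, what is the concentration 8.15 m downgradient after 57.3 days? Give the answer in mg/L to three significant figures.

For a continuous step input, C/C₀ ≈ ½·erfc((x−vt)/(2√(Dt))).
vt = 0.175 × 57.3 = 10.0275 m and 2√(Dt) = 2√(0.0519 × 57.3) = 3.449 m.
Argument (x−vt)/(2√(Dt)) = (8.15 − 10.0275)/3.449 = -0.5444; ½·erfc(-0.5444) = 0.7793.
C = 6.13 × 0.7793 = 4.78 mg/L.

4.78 mg/L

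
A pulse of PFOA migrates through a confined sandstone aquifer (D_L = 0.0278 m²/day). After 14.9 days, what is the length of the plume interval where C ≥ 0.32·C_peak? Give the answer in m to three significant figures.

2.75 m

The plume is Gaussian with σ = √(2Dt) = √(2 × 0.0278 × 14.9) = 0.9102 m.
C/C_peak = exp(−Δx²/(2σ²)) = 0.32 ⇒ Δx = σ·√(−2 ln 0.32) = 0.9102 × 1.510 = 1.374 m.
Width = 2Δx = 2.75 m.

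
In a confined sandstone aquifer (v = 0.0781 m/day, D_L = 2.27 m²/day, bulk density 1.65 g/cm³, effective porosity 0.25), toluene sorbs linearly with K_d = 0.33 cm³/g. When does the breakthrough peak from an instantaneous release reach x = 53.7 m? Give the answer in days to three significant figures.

Retardation factor R = 1 + ρ_b·K_d/n = 1 + 1.65 × 0.33/0.25 = 3.178.
Sorption retards both mechanisms: v_R = v/R = 0.02458 m/day, D_R = D/R = 0.7143 m²/day.
Peak time from v_R²t² + 2D_R t − x² = 0: t = (√(D_R² + v_R²x²) − D_R)/v_R².
√(D_R² + v_R²x²) = √(0.7143² + 0.02458² × 53.7²) = 1.501; v_R² = 0.0006042.
t = (1.501 − 0.7143)/0.0006042 = 1300 days.

1300 days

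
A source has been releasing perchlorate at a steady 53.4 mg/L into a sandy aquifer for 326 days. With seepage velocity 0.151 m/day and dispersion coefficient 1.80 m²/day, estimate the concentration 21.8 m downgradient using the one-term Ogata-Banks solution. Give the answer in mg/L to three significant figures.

For a continuous step input, C/C₀ ≈ ½·erfc((x−vt)/(2√(Dt))).
vt = 0.151 × 326 = 49.226 m and 2√(Dt) = 2√(1.80 × 326) = 48.45 m.
Argument (x−vt)/(2√(Dt)) = (21.8 − 49.226)/48.45 = -0.5661; ½·erfc(-0.5661) = 0.7883.
C = 53.4 × 0.7883 = 42.1 mg/L.

42.1 mg/L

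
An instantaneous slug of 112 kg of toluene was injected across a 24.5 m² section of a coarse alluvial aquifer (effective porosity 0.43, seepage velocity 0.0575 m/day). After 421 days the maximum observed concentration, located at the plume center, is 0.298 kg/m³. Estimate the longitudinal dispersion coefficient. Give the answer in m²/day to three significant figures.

0.241 m²/day

At the plume center C_max = M/(n_e·A·√(4πDt)), so D = M²/(4πt·(n_e·A·C_max)²).
n_e·A·C_max = 0.43 × 24.5 × 0.298 = 3.139 kg/m.
D = 112²/(4π × 421 × 3.139²) = 0.241 m²/day.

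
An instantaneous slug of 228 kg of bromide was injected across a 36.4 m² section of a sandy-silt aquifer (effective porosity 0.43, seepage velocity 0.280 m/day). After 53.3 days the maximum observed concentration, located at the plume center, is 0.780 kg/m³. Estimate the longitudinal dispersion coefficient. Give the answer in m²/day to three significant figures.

At the plume center C_max = M/(n_e·A·√(4πDt)), so D = M²/(4πt·(n_e·A·C_max)²).
n_e·A·C_max = 0.43 × 36.4 × 0.780 = 12.21 kg/m.
D = 228²/(4π × 53.3 × 12.21²) = 0.521 m²/day.

0.521 m²/day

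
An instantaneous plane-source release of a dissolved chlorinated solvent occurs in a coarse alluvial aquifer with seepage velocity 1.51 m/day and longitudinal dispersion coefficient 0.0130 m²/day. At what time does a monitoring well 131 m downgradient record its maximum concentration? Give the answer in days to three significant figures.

86.7 days

For the 1D instantaneous-source solution, setting ∂C/∂t = 0 at fixed x gives v²t² + 2Dt − x² = 0, so t = (√(D² + v²x²) − D)/v².
√(D² + v²x²) = √(0.0130² + 1.51² × 131²) = 197.8; v² = 2.2801.
t = (197.8 − 0.0130)/2.2801 = 86.7 days (vs. the pure-advection estimate x/v = 86.8 d).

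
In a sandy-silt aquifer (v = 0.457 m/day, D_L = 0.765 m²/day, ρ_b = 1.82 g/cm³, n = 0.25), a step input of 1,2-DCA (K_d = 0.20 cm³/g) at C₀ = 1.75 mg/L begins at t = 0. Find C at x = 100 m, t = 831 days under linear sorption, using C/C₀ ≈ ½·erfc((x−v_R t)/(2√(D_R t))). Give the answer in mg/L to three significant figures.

Retardation factor R = 1 + ρ_b·K_d/n = 1 + 1.82 × 0.20/0.25 = 2.456.
Sorption retards both mechanisms: v_R = v/R = 0.1861 m/day, D_R = D/R = 0.3115 m²/day.
v_R·t = 0.1861 × 831 = 154.6491 m; 2√(D_R t) = 32.18 m; argument = (100 − 154.6491)/32.18 = -1.698.
C = C₀ × ½·erfc(-1.698) = 1.75 × 0.9918 = 1.74 mg/L.

1.74 mg/L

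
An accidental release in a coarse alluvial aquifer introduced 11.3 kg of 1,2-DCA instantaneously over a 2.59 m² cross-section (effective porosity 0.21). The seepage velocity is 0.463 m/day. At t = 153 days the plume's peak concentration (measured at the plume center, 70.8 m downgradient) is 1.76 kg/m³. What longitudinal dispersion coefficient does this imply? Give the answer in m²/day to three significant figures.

0.0725 m²/day

At the plume center C_max = M/(n_e·A·√(4πDt)), so D = M²/(4πt·(n_e·A·C_max)²).
n_e·A·C_max = 0.21 × 2.59 × 1.76 = 0.9573 kg/m.
D = 11.3²/(4π × 153 × 0.9573²) = 0.0725 m²/day.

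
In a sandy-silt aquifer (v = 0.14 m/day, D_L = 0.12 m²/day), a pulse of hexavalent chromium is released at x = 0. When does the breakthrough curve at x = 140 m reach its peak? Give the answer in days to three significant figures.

For the 1D instantaneous-source solution, setting ∂C/∂t = 0 at fixed x gives v²t² + 2Dt − x² = 0, so t = (√(D² + v²x²) − D)/v².
√(D² + v²x²) = √(0.12² + 0.14² × 140²) = 19.60; v² = 0.0196.
t = (19.60 − 0.12)/0.0196 = 994 days (vs. the pure-advection estimate x/v = 1000 d).

994 days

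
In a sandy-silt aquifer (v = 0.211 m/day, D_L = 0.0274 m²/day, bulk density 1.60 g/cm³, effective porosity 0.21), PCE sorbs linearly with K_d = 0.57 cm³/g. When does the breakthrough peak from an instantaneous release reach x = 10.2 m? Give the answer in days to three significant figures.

Retardation factor R = 1 + ρ_b·K_d/n = 1 + 1.60 × 0.57/0.21 = 5.343.
Sorption retards both mechanisms: v_R = v/R = 0.03949 m/day, D_R = D/R = 0.005128 m²/day.
Peak time from v_R²t² + 2D_R t − x² = 0: t = (√(D_R² + v_R²x²) − D_R)/v_R².
√(D_R² + v_R²x²) = √(0.005128² + 0.03949² × 10.2²) = 0.4028; v_R² = 0.001559.
t = (0.4028 − 0.005128)/0.001559 = 255 days.

255 days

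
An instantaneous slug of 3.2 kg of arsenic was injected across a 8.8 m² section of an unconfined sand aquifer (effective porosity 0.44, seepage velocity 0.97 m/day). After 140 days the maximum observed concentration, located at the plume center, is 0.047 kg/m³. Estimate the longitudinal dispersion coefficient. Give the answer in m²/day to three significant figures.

At the plume center C_max = M/(n_e·A·√(4πDt)), so D = M²/(4πt·(n_e·A·C_max)²).
n_e·A·C_max = 0.44 × 8.8 × 0.047 = 0.1820 kg/m.
D = 3.2²/(4π × 140 × 0.1820²) = 0.176 m²/day.

0.176 m²/day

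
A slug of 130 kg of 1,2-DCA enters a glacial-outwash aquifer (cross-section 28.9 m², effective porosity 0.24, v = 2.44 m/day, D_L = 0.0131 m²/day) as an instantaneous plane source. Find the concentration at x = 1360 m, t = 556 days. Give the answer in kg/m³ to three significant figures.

For an instantaneous plane source, C(x,t) = M/(n_e·A·√(4πDt)) · exp(−(x−vt)²/(4Dt)), with n_e·A the pore (flow) area.
Plume center vt = 2.44 × 556 = 1356.64 m, so the well at 1360 m is 3.36 m downgradient of the peak.
√(4πDt) = 9.567 m, giving peak height M/(n_e·A·√(4πDt)) = 130/(0.24 × 28.9 × 9.567) = 1.959 kg/m³.
(x−vt)²/(4Dt) = (3.36)²/(4 × 0.0131 × 556) = 0.3875; exp(−0.3875) = 0.6788.
C = 1.959 × 0.6788 = 1.33 kg/m³.

1.33 kg/m³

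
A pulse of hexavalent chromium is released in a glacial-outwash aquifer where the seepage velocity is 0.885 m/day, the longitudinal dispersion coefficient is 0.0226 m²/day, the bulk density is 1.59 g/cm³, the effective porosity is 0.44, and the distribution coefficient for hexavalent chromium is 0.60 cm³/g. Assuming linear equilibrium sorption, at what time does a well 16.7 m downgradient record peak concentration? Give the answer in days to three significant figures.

59.7 days

Retardation factor R = 1 + ρ_b·K_d/n = 1 + 1.59 × 0.60/0.44 = 3.168.
Sorption retards both mechanisms: v_R = v/R = 0.2794 m/day, D_R = D/R = 0.007134 m²/day.
Peak time from v_R²t² + 2D_R t − x² = 0: t = (√(D_R² + v_R²x²) − D_R)/v_R².
√(D_R² + v_R²x²) = √(0.007134² + 0.2794² × 16.7²) = 4.666; v_R² = 0.07806.
t = (4.666 − 0.007134)/0.07806 = 59.7 days.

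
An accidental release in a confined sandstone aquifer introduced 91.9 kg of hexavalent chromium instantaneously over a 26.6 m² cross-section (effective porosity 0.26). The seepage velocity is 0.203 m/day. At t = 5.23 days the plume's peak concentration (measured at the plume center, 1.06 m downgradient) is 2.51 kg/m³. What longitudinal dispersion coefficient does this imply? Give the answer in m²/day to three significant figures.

At the plume center C_max = M/(n_e·A·√(4πDt)), so D = M²/(4πt·(n_e·A·C_max)²).
n_e·A·C_max = 0.26 × 26.6 × 2.51 = 17.36 kg/m.
D = 91.9²/(4π × 5.23 × 17.36²) = 0.426 m²/day.

0.426 m²/day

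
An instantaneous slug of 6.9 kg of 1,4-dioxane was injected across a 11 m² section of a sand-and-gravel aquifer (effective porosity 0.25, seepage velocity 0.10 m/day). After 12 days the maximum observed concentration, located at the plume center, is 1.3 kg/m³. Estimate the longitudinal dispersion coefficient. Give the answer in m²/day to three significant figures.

0.0247 m²/day

At the plume center C_max = M/(n_e·A·√(4πDt)), so D = M²/(4πt·(n_e·A·C_max)²).
n_e·A·C_max = 0.25 × 11 × 1.3 = 3.575 kg/m.
D = 6.9²/(4π × 12 × 3.575²) = 0.0247 m²/day.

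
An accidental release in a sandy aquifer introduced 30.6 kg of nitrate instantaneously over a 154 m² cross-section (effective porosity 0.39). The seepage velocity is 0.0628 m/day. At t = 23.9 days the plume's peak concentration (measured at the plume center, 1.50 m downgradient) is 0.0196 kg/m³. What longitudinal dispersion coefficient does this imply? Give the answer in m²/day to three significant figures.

At the plume center C_max = M/(n_e·A·√(4πDt)), so D = M²/(4πt·(n_e·A·C_max)²).
n_e·A·C_max = 0.39 × 154 × 0.0196 = 1.177 kg/m.
D = 30.6²/(4π × 23.9 × 1.177²) = 2.25 m²/day.

2.25 m²/day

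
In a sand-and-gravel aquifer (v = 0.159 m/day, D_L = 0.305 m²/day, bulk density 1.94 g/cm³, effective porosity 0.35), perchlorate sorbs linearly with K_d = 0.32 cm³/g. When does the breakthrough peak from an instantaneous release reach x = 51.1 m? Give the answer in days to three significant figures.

Retardation factor R = 1 + ρ_b·K_d/n = 1 + 1.94 × 0.32/0.35 = 2.774.
Sorption retards both mechanisms: v_R = v/R = 0.05732 m/day, D_R = D/R = 0.1099 m²/day.
Peak time from v_R²t² + 2D_R t − x² = 0: t = (√(D_R² + v_R²x²) − D_R)/v_R².
√(D_R² + v_R²x²) = √(0.1099² + 0.05732² × 51.1²) = 2.931; v_R² = 0.003286.
t = (2.931 − 0.1099)/0.003286 = 859 days.

859 days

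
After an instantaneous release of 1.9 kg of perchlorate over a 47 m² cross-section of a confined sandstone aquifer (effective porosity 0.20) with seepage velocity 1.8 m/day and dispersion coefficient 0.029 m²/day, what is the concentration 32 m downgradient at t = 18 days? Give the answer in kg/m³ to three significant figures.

0.0731 kg/m³

For an instantaneous plane source, C(x,t) = M/(n_e·A·√(4πDt)) · exp(−(x−vt)²/(4Dt)), with n_e·A the pore (flow) area.
Plume center vt = 1.8 × 18 = 32.4 m, so the well at 32 m is 0.4 m upgradient of the peak.
√(4πDt) = 2.561 m, giving peak height M/(n_e·A·√(4πDt)) = 1.9/(0.20 × 47 × 2.561) = 0.07893 kg/m³.
(x−vt)²/(4Dt) = (-0.4)²/(4 × 0.029 × 18) = 0.07663; exp(−0.07663) = 0.9262.
C = 0.07893 × 0.9262 = 0.0731 kg/m³.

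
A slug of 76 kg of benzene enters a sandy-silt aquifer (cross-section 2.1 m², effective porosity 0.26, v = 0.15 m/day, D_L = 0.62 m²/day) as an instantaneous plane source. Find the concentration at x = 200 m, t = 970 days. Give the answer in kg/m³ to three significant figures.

0.466 kg/m³

For an instantaneous plane source, C(x,t) = M/(n_e·A·√(4πDt)) · exp(−(x−vt)²/(4Dt)), with n_e·A the pore (flow) area.
Plume center vt = 0.15 × 970 = 145.5 m, so the well at 200 m is 54.5 m downgradient of the peak.
√(4πDt) = 86.93 m, giving peak height M/(n_e·A·√(4πDt)) = 76/(0.26 × 2.1 × 86.93) = 1.601 kg/m³.
(x−vt)²/(4Dt) = (54.5)²/(4 × 0.62 × 970) = 1.235; exp(−1.235) = 0.2908.
C = 1.601 × 0.2908 = 0.466 kg/m³.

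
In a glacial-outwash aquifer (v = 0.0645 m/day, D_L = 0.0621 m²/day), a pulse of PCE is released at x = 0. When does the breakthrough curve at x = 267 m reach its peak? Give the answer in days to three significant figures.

For the 1D instantaneous-source solution, setting ∂C/∂t = 0 at fixed x gives v²t² + 2Dt − x² = 0, so t = (√(D² + v²x²) − D)/v².
√(D² + v²x²) = √(0.0621² + 0.0645² × 267²) = 17.22; v² = 0.00416025.
t = (17.22 − 0.0621)/0.00416025 = 4120 days (vs. the pure-advection estimate x/v = 4140 d).

4120 days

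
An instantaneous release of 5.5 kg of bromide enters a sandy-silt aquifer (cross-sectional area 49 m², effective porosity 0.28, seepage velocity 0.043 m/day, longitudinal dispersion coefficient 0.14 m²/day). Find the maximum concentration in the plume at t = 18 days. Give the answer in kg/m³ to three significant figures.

The peak of an instantaneous 1D plume sits at x = vt; there the Gaussian factor is 1 and C_max = M/(n_e·A·√(4πDt)), where n_e·A is the pore area the mass is dissolved in.
√(4πDt) = √(4π × 0.14 × 18) = 5.627 m, so C_max = 5.5/(0.28 × 49 × 5.627) = 0.0712 kg/m³.

0.0712 kg/m³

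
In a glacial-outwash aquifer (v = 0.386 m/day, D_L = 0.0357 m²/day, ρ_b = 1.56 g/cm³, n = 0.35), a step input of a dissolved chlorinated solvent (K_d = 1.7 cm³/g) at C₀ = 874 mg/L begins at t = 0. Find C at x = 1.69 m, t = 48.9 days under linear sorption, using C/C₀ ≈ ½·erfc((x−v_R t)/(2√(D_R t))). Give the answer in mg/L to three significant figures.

689 mg/L

Retardation factor R = 1 + ρ_b·K_d/n = 1 + 1.56 × 1.7/0.35 = 8.577.
Sorption retards both mechanisms: v_R = v/R = 0.04500 m/day, D_R = D/R = 0.004162 m²/day.
v_R·t = 0.04500 × 48.9 = 2.2005 m; 2√(D_R t) = 0.9023 m; argument = (1.69 − 2.2005)/0.9023 = -0.5658.
C = C₀ × ½·erfc(-0.5658) = 874 × 0.7882 = 689 mg/L.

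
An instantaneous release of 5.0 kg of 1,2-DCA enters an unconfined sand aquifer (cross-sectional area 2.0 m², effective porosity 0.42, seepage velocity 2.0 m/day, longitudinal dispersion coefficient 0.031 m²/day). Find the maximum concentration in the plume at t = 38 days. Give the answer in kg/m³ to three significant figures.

1.55 kg/m³

The peak of an instantaneous 1D plume sits at x = vt; there the Gaussian factor is 1 and C_max = M/(n_e·A·√(4πDt)), where n_e·A is the pore area the mass is dissolved in.
√(4πDt) = √(4π × 0.031 × 38) = 3.847 m, so C_max = 5.0/(0.42 × 2.0 × 3.847) = 1.55 kg/m³.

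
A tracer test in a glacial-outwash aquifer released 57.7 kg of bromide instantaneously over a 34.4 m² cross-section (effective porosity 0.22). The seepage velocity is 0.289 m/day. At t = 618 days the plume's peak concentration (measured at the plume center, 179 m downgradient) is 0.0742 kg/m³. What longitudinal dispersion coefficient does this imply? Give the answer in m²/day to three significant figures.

1.36 m²/day

At the plume center C_max = M/(n_e·A·√(4πDt)), so D = M²/(4πt·(n_e·A·C_max)²).
n_e·A·C_max = 0.22 × 34.4 × 0.0742 = 0.5615 kg/m.
D = 57.7²/(4π × 618 × 0.5615²) = 1.36 m²/day.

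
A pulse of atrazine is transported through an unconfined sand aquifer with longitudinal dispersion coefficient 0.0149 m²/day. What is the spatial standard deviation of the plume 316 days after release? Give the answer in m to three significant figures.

3.07 m

Dispersive spreading gives a Gaussian with σ² = 2Dt; advection only shifts the center.
σ = √(2 × 0.0149 × 316) = 3.07 m.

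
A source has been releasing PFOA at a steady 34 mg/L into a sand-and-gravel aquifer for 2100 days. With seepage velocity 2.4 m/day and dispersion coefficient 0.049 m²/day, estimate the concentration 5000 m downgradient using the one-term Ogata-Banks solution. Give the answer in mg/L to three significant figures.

For a continuous step input, C/C₀ ≈ ½·erfc((x−vt)/(2√(Dt))).
vt = 2.4 × 2100 = 5040 m and 2√(Dt) = 2√(0.049 × 2100) = 20.29 m.
Argument (x−vt)/(2√(Dt)) = (5000 − 5040)/20.29 = -1.971; ½·erfc(-1.971) = 0.9973.
C = 34 × 0.9973 = 33.9 mg/L.

33.9 mg/L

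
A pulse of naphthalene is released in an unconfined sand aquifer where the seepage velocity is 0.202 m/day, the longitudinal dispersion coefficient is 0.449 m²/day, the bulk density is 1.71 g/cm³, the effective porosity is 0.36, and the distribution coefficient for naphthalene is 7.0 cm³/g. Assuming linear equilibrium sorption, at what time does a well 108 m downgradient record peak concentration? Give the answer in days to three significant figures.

Retardation factor R = 1 + ρ_b·K_d/n = 1 + 1.71 × 7.0/0.36 = 34.25.
Sorption retards both mechanisms: v_R = v/R = 0.005898 m/day, D_R = D/R = 0.01311 m²/day.
Peak time from v_R²t² + 2D_R t − x² = 0: t = (√(D_R² + v_R²x²) − D_R)/v_R².
√(D_R² + v_R²x²) = √(0.01311² + 0.005898² × 108²) = 0.6371; v_R² = 3.479e-05.
t = (0.6371 − 0.01311)/3.479e-05 = 17900 days.

17900 days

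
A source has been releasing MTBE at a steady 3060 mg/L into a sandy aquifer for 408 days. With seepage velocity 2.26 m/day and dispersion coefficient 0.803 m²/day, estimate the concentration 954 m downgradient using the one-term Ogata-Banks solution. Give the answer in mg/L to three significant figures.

For a continuous step input, C/C₀ ≈ ½·erfc((x−vt)/(2√(Dt))).
vt = 2.26 × 408 = 922.08 m and 2√(Dt) = 2√(0.803 × 408) = 36.20 m.
Argument (x−vt)/(2√(Dt)) = (954 − 922.08)/36.20 = 0.8818; ½·erfc(0.8818) = 0.1062.
C = 3060 × 0.1062 = 325 mg/L.

325 mg/L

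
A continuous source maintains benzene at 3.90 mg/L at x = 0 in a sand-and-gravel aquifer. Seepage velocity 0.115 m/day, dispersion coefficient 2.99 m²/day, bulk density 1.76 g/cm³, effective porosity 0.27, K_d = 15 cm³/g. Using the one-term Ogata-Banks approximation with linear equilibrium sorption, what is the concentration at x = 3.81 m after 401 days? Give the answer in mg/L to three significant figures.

Retardation factor R = 1 + ρ_b·K_d/n = 1 + 1.76 × 15/0.27 = 98.78.
Sorption retards both mechanisms: v_R = v/R = 0.001164 m/day, D_R = D/R = 0.03027 m²/day.
v_R·t = 0.001164 × 401 = 0.466764 m; 2√(D_R t) = 6.968 m; argument = (3.81 − 0.466764)/6.968 = 0.4798.
C = C₀ × ½·erfc(0.4798) = 3.90 × 0.2487 = 0.970 mg/L.

0.970 mg/L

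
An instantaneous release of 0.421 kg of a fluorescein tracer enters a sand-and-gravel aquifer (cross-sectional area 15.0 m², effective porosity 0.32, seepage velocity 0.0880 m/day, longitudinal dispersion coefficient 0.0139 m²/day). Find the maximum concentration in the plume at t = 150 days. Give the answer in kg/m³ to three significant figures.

The peak of an instantaneous 1D plume sits at x = vt; there the Gaussian factor is 1 and C_max = M/(n_e·A·√(4πDt)), where n_e·A is the pore area the mass is dissolved in.
√(4πDt) = √(4π × 0.0139 × 150) = 5.119 m, so C_max = 0.421/(0.32 × 15.0 × 5.119) = 0.0171 kg/m³.

0.0171 kg/m³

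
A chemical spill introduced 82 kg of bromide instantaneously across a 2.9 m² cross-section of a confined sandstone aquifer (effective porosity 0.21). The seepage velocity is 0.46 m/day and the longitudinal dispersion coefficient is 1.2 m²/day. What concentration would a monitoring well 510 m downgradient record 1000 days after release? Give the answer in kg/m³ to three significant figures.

0.651 kg/m³

For an instantaneous plane source, C(x,t) = M/(n_e·A·√(4πDt)) · exp(−(x−vt)²/(4Dt)), with n_e·A the pore (flow) area.
Plume center vt = 0.46 × 1000 = 460 m, so the well at 510 m is 50 m downgradient of the peak.
√(4πDt) = 122.8 m, giving peak height M/(n_e·A·√(4πDt)) = 82/(0.21 × 2.9 × 122.8) = 1.096 kg/m³.
(x−vt)²/(4Dt) = (50)²/(4 × 1.2 × 1000) = 0.5208; exp(−0.5208) = 0.5940.
C = 1.096 × 0.5940 = 0.651 kg/m³.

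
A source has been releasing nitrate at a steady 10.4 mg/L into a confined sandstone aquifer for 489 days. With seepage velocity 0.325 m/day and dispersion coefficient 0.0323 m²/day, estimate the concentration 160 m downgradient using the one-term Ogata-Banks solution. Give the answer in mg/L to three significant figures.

4.41 mg/L

For a continuous step input, C/C₀ ≈ ½·erfc((x−vt)/(2√(Dt))).
vt = 0.325 × 489 = 158.925 m and 2√(Dt) = 2√(0.0323 × 489) = 7.949 m.
Argument (x−vt)/(2√(Dt)) = (160 − 158.925)/7.949 = 0.1352; ½·erfc(0.1352) = 0.4242.
C = 10.4 × 0.4242 = 4.41 mg/L.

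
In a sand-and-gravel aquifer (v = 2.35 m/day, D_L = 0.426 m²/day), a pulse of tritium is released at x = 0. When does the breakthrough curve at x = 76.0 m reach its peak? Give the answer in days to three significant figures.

32.3 days

For the 1D instantaneous-source solution, setting ∂C/∂t = 0 at fixed x gives v²t² + 2Dt − x² = 0, so t = (√(D² + v²x²) − D)/v².
√(D² + v²x²) = √(0.426² + 2.35² × 76.0²) = 178.6; v² = 5.5225.
t = (178.6 − 0.426)/5.5225 = 32.3 days (vs. the pure-advection estimate x/v = 32.3 d).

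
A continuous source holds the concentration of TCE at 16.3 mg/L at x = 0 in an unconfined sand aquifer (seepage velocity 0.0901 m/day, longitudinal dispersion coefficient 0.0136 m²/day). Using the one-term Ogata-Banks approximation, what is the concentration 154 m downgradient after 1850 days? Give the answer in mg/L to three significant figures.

For a continuous step input, C/C₀ ≈ ½·erfc((x−vt)/(2√(Dt))).
vt = 0.0901 × 1850 = 166.685 m and 2√(Dt) = 2√(0.0136 × 1850) = 10.03 m.
Argument (x−vt)/(2√(Dt)) = (154 − 166.685)/10.03 = -1.265; ½·erfc(-1.265) = 0.9632.
C = 16.3 × 0.9632 = 15.7 mg/L.

15.7 mg/L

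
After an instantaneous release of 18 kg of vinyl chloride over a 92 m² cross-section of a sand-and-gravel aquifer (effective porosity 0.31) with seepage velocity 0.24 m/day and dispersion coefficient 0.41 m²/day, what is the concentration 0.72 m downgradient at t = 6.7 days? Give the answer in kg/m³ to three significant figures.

0.100 kg/m³

For an instantaneous plane source, C(x,t) = M/(n_e·A·√(4πDt)) · exp(−(x−vt)²/(4Dt)), with n_e·A the pore (flow) area.
Plume center vt = 0.24 × 6.7 = 1.608 m, so the well at 0.72 m is 0.888 m upgradient of the peak.
√(4πDt) = 5.875 m, giving peak height M/(n_e·A·√(4πDt)) = 18/(0.31 × 92 × 5.875) = 0.1074 kg/m³.
(x−vt)²/(4Dt) = (-0.888)²/(4 × 0.41 × 6.7) = 0.07176; exp(−0.07176) = 0.9308.
C = 0.1074 × 0.9308 = 0.100 kg/m³.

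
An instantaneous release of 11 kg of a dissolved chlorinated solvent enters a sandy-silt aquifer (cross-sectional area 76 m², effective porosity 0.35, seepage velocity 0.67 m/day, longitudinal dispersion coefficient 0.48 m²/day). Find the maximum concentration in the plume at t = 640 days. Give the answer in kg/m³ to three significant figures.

The peak of an instantaneous 1D plume sits at x = vt; there the Gaussian factor is 1 and C_max = M/(n_e·A·√(4πDt)), where n_e·A is the pore area the mass is dissolved in.
√(4πDt) = √(4π × 0.48 × 640) = 62.13 m, so C_max = 11/(0.35 × 76 × 62.13) = 0.00666 kg/m³.

0.00666 kg/m³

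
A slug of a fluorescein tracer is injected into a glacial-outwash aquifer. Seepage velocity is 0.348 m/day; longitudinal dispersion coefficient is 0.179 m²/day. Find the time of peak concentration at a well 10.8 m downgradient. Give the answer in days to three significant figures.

29.6 days

For the 1D instantaneous-source solution, setting ∂C/∂t = 0 at fixed x gives v²t² + 2Dt − x² = 0, so t = (√(D² + v²x²) − D)/v².
√(D² + v²x²) = √(0.179² + 0.348² × 10.8²) = 3.763; v² = 0.121104.
t = (3.763 − 0.179)/0.121104 = 29.6 days (vs. the pure-advection estimate x/v = 31.0 d).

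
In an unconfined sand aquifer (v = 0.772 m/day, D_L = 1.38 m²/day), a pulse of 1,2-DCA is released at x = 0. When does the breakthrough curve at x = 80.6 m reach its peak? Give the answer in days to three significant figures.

102 days

For the 1D instantaneous-source solution, setting ∂C/∂t = 0 at fixed x gives v²t² + 2Dt − x² = 0, so t = (√(D² + v²x²) − D)/v².
√(D² + v²x²) = √(1.38² + 0.772² × 80.6²) = 62.24; v² = 0.595984.
t = (62.24 − 1.38)/0.595984 = 102 days (vs. the pure-advection estimate x/v = 104 d).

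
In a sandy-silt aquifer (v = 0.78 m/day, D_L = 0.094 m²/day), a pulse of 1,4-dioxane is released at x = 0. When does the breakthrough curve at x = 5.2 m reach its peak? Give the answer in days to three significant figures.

6.51 days

For the 1D instantaneous-source solution, setting ∂C/∂t = 0 at fixed x gives v²t² + 2Dt − x² = 0, so t = (√(D² + v²x²) − D)/v².
√(D² + v²x²) = √(0.094² + 0.78² × 5.2²) = 4.057; v² = 0.6084.
t = (4.057 − 0.094)/0.6084 = 6.51 days (vs. the pure-advection estimate x/v = 6.67 d).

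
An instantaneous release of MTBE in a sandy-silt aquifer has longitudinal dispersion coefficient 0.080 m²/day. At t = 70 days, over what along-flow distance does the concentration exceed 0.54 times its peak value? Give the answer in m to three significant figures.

7.43 m

The plume is Gaussian with σ = √(2Dt) = √(2 × 0.080 × 70) = 3.347 m.
C/C_peak = exp(−Δx²/(2σ²)) = 0.54 ⇒ Δx = σ·√(−2 ln 0.54) = 3.347 × 1.110 = 3.715 m.
Width = 2Δx = 7.43 m.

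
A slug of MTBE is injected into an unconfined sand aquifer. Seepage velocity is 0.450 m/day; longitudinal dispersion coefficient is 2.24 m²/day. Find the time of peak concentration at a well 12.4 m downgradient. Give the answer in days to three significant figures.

For the 1D instantaneous-source solution, setting ∂C/∂t = 0 at fixed x gives v²t² + 2Dt − x² = 0, so t = (√(D² + v²x²) − D)/v².
√(D² + v²x²) = √(2.24² + 0.450² × 12.4²) = 6.013; v² = 0.2025.
t = (6.013 − 2.24)/0.2025 = 18.6 days (vs. the pure-advection estimate x/v = 27.6 d).

18.6 days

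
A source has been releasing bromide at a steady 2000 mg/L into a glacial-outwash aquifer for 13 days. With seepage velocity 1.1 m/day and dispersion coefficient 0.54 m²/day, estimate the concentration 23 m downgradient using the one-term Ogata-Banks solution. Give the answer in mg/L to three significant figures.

For a continuous step input, C/C₀ ≈ ½·erfc((x−vt)/(2√(Dt))).
vt = 1.1 × 13 = 14.3 m and 2√(Dt) = 2√(0.54 × 13) = 5.299 m.
Argument (x−vt)/(2√(Dt)) = (23 − 14.3)/5.299 = 1.642; ½·erfc(1.642) = 0.01011.
C = 2000 × 0.01011 = 20.2 mg/L.

20.2 mg/L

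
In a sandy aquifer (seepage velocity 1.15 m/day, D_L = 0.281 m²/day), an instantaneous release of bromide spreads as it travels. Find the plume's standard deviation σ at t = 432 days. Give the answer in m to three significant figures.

15.6 m

Dispersive spreading gives a Gaussian with σ² = 2Dt; advection only shifts the center.
σ = √(2 × 0.281 × 432) = 15.6 m.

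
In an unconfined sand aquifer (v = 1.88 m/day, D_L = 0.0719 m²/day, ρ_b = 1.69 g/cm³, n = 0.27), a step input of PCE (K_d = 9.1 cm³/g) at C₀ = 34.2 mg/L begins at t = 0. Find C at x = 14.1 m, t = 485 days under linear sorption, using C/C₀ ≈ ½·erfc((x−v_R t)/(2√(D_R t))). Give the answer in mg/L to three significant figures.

31.9 mg/L

Retardation factor R = 1 + ρ_b·K_d/n = 1 + 1.69 × 9.1/0.27 = 57.96.
Sorption retards both mechanisms: v_R = v/R = 0.03244 m/day, D_R = D/R = 0.001241 m²/day.
v_R·t = 0.03244 × 485 = 15.7334 m; 2√(D_R t) = 1.552 m; argument = (14.1 − 15.7334)/1.552 = -1.052.
C = C₀ × ½·erfc(-1.052) = 34.2 × 0.9316 = 31.9 mg/L.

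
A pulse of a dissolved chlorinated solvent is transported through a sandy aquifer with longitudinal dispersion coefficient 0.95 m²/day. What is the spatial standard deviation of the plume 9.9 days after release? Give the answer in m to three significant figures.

Dispersive spreading gives a Gaussian with σ² = 2Dt; advection only shifts the center.
σ = √(2 × 0.95 × 9.9) = 4.34 m.

4.34 m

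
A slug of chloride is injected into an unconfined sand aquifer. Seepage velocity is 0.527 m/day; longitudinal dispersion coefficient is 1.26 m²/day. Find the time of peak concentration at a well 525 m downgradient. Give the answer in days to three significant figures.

992 days

For the 1D instantaneous-source solution, setting ∂C/∂t = 0 at fixed x gives v²t² + 2Dt − x² = 0, so t = (√(D² + v²x²) − D)/v².
√(D² + v²x²) = √(1.26² + 0.527² × 525²) = 276.7; v² = 0.277729.
t = (276.7 − 1.26)/0.277729 = 992 days (vs. the pure-advection estimate x/v = 996 d).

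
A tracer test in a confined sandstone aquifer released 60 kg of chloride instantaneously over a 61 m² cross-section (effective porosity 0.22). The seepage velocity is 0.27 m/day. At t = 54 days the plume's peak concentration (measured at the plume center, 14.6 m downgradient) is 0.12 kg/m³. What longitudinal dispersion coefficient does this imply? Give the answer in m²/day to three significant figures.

At the plume center C_max = M/(n_e·A·√(4πDt)), so D = M²/(4πt·(n_e·A·C_max)²).
n_e·A·C_max = 0.22 × 61 × 0.12 = 1.610 kg/m.
D = 60²/(4π × 54 × 1.610²) = 2.05 m²/day.

2.05 m²/day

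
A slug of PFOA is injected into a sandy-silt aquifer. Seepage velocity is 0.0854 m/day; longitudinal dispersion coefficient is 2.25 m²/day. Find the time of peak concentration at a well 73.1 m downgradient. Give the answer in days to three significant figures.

For the 1D instantaneous-source solution, setting ∂C/∂t = 0 at fixed x gives v²t² + 2Dt − x² = 0, so t = (√(D² + v²x²) − D)/v².
√(D² + v²x²) = √(2.25² + 0.0854² × 73.1²) = 6.636; v² = 0.00729316.
t = (6.636 − 2.25)/0.00729316 = 601 days (vs. the pure-advection estimate x/v = 856 d).

601 days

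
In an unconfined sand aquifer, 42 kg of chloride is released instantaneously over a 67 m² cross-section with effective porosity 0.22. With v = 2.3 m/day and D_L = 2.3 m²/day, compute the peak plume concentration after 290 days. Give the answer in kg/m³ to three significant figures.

The peak of an instantaneous 1D plume sits at x = vt; there the Gaussian factor is 1 and C_max = M/(n_e·A·√(4πDt)), where n_e·A is the pore area the mass is dissolved in.
√(4πDt) = √(4π × 2.3 × 290) = 91.55 m, so C_max = 42/(0.22 × 67 × 91.55) = 0.0311 kg/m³.

0.0311 kg/m³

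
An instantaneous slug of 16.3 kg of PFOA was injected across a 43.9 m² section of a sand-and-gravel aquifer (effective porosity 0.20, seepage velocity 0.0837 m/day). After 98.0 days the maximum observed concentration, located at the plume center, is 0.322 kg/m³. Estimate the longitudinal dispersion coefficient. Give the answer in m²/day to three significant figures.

At the plume center C_max = M/(n_e·A·√(4πDt)), so D = M²/(4πt·(n_e·A·C_max)²).
n_e·A·C_max = 0.20 × 43.9 × 0.322 = 2.827 kg/m.
D = 16.3²/(4π × 98.0 × 2.827²) = 0.0270 m²/day.

0.0270 m²/day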